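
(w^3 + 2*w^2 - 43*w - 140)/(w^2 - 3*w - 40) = (w^2 - 3*w - 28)/(w - 8)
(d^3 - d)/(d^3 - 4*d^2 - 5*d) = (d - 1)/(d - 5)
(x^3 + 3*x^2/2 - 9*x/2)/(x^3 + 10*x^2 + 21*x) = (x - 3/2)/(x + 7)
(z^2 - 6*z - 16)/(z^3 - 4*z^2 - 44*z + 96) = (z + 2)/(z^2 + 4*z - 12)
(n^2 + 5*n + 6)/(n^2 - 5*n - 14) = (n + 3)/(n - 7)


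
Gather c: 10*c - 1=10*c - 1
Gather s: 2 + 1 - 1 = 2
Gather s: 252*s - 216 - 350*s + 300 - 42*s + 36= 120 - 140*s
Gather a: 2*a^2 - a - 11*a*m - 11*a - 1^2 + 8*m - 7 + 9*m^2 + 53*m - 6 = 2*a^2 + a*(-11*m - 12) + 9*m^2 + 61*m - 14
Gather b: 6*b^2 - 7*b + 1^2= 6*b^2 - 7*b + 1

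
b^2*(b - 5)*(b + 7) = b^4 + 2*b^3 - 35*b^2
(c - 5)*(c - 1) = c^2 - 6*c + 5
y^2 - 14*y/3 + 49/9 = (y - 7/3)^2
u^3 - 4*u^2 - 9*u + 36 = (u - 4)*(u - 3)*(u + 3)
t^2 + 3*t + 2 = (t + 1)*(t + 2)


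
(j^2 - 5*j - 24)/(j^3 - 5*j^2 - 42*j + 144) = (j + 3)/(j^2 + 3*j - 18)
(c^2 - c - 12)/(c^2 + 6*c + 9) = (c - 4)/(c + 3)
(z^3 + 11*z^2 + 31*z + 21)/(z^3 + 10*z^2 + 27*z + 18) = (z + 7)/(z + 6)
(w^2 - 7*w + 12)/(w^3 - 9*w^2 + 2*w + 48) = (w - 4)/(w^2 - 6*w - 16)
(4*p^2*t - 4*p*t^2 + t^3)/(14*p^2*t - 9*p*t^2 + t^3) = (2*p - t)/(7*p - t)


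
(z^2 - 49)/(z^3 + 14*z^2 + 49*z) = (z - 7)/(z*(z + 7))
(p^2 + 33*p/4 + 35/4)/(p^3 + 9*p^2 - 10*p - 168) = (p + 5/4)/(p^2 + 2*p - 24)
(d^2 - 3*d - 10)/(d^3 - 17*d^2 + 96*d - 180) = (d + 2)/(d^2 - 12*d + 36)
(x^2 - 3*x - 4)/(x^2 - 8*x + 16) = (x + 1)/(x - 4)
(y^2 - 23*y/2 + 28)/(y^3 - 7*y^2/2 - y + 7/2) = (y - 8)/(y^2 - 1)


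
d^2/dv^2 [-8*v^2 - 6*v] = -16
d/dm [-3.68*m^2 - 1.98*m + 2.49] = -7.36*m - 1.98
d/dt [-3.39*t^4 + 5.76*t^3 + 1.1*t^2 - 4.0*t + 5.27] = -13.56*t^3 + 17.28*t^2 + 2.2*t - 4.0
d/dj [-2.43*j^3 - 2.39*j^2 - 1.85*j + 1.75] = -7.29*j^2 - 4.78*j - 1.85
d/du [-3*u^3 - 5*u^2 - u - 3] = -9*u^2 - 10*u - 1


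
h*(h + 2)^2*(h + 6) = h^4 + 10*h^3 + 28*h^2 + 24*h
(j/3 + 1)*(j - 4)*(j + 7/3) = j^3/3 + 4*j^2/9 - 43*j/9 - 28/3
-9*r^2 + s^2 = (-3*r + s)*(3*r + s)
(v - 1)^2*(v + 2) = v^3 - 3*v + 2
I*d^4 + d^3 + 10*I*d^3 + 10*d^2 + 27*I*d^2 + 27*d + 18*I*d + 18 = (d + 3)*(d + 6)*(d - I)*(I*d + I)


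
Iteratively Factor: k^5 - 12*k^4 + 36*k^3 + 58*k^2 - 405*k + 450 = (k - 2)*(k^4 - 10*k^3 + 16*k^2 + 90*k - 225) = (k - 5)*(k - 2)*(k^3 - 5*k^2 - 9*k + 45) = (k - 5)*(k - 3)*(k - 2)*(k^2 - 2*k - 15) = (k - 5)^2*(k - 3)*(k - 2)*(k + 3)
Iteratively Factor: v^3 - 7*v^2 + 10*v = (v - 2)*(v^2 - 5*v) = (v - 5)*(v - 2)*(v)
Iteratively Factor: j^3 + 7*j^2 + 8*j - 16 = (j + 4)*(j^2 + 3*j - 4) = (j + 4)^2*(j - 1)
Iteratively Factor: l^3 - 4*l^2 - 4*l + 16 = (l + 2)*(l^2 - 6*l + 8) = (l - 4)*(l + 2)*(l - 2)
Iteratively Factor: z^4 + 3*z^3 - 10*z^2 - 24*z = (z + 2)*(z^3 + z^2 - 12*z) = z*(z + 2)*(z^2 + z - 12) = z*(z + 2)*(z + 4)*(z - 3)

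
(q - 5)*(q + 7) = q^2 + 2*q - 35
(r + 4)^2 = r^2 + 8*r + 16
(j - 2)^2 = j^2 - 4*j + 4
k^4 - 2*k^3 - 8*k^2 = k^2*(k - 4)*(k + 2)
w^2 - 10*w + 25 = (w - 5)^2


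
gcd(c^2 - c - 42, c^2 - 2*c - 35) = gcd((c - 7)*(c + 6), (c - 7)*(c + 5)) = c - 7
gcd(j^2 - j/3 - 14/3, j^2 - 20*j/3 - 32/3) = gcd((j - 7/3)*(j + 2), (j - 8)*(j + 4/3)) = 1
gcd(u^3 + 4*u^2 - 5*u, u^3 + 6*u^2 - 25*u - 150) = u + 5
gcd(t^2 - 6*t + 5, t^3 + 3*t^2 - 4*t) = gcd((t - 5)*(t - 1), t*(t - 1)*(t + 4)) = t - 1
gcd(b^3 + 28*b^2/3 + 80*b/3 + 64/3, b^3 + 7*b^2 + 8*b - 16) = b^2 + 8*b + 16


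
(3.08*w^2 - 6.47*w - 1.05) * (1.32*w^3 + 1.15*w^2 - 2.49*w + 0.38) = 4.0656*w^5 - 4.9984*w^4 - 16.4957*w^3 + 16.0732*w^2 + 0.1559*w - 0.399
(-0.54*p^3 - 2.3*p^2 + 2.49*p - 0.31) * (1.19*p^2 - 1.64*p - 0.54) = -0.6426*p^5 - 1.8514*p^4 + 7.0267*p^3 - 3.2105*p^2 - 0.8362*p + 0.1674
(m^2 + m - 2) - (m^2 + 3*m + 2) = -2*m - 4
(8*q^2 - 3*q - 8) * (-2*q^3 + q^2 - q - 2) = -16*q^5 + 14*q^4 + 5*q^3 - 21*q^2 + 14*q + 16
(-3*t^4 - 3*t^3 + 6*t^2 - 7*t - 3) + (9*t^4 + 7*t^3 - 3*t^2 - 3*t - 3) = 6*t^4 + 4*t^3 + 3*t^2 - 10*t - 6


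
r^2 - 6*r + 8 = (r - 4)*(r - 2)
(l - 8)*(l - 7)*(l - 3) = l^3 - 18*l^2 + 101*l - 168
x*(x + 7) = x^2 + 7*x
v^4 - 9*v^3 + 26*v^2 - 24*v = v*(v - 4)*(v - 3)*(v - 2)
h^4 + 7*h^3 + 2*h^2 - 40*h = h*(h - 2)*(h + 4)*(h + 5)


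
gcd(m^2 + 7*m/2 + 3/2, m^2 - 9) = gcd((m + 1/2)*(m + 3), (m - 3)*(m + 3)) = m + 3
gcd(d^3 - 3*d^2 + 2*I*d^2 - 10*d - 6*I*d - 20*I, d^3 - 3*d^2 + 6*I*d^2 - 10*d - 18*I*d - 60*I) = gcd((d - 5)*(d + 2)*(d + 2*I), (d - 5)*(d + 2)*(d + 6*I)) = d^2 - 3*d - 10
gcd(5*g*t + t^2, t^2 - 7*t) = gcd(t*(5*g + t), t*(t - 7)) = t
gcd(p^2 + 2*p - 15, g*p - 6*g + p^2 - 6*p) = 1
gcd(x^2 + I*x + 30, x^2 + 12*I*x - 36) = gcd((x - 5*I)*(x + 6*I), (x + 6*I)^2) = x + 6*I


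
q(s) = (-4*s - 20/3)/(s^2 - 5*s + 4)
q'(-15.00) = 0.01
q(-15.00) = 0.18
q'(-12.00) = 0.01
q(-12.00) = 0.20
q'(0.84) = -138.13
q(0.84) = -19.83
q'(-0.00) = -3.08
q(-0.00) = -1.67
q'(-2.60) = -0.10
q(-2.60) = 0.16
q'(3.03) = 7.17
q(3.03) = 9.54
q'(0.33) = -7.36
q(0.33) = -3.25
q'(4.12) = 524.33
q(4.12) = -61.82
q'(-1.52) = -0.31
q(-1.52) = -0.04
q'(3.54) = 35.16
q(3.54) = 17.82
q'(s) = (5 - 2*s)*(-4*s - 20/3)/(s^2 - 5*s + 4)^2 - 4/(s^2 - 5*s + 4)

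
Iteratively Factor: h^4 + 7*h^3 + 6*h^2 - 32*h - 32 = (h - 2)*(h^3 + 9*h^2 + 24*h + 16) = (h - 2)*(h + 1)*(h^2 + 8*h + 16) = (h - 2)*(h + 1)*(h + 4)*(h + 4)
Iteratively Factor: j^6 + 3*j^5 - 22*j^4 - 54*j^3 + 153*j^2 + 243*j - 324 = (j + 3)*(j^5 - 22*j^3 + 12*j^2 + 117*j - 108) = (j + 3)^2*(j^4 - 3*j^3 - 13*j^2 + 51*j - 36) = (j - 3)*(j + 3)^2*(j^3 - 13*j + 12) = (j - 3)*(j - 1)*(j + 3)^2*(j^2 + j - 12) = (j - 3)*(j - 1)*(j + 3)^2*(j + 4)*(j - 3)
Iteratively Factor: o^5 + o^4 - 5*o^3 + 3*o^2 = (o - 1)*(o^4 + 2*o^3 - 3*o^2) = o*(o - 1)*(o^3 + 2*o^2 - 3*o) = o*(o - 1)^2*(o^2 + 3*o) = o*(o - 1)^2*(o + 3)*(o)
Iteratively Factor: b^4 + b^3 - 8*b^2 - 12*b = (b + 2)*(b^3 - b^2 - 6*b) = (b + 2)^2*(b^2 - 3*b) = b*(b + 2)^2*(b - 3)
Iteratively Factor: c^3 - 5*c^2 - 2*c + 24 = (c - 3)*(c^2 - 2*c - 8) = (c - 3)*(c + 2)*(c - 4)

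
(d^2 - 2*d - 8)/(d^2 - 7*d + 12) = (d + 2)/(d - 3)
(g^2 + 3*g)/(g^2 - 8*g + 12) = g*(g + 3)/(g^2 - 8*g + 12)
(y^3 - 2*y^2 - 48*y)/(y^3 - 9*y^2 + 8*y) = (y + 6)/(y - 1)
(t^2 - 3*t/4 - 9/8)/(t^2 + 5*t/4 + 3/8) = (2*t - 3)/(2*t + 1)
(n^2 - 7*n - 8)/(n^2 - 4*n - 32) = (n + 1)/(n + 4)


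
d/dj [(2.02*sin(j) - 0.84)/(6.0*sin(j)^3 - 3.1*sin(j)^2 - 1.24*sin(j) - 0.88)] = (-24.24*sin(j)^3 + 21.382*sin(j)^2 - 5.208*sin(j) - 2.8192)*cos(j)/(36.0*sin(j)^6 - 37.2*sin(j)^5 - 5.27*sin(j)^4 - 2.872*sin(j)^3 + 6.9936*sin(j)^2 + 2.1824*sin(j) + 0.7744)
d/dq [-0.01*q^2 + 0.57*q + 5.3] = 0.57 - 0.02*q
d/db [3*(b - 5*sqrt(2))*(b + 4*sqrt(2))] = 6*b - 3*sqrt(2)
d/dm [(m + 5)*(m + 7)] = 2*m + 12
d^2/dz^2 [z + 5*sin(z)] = -5*sin(z)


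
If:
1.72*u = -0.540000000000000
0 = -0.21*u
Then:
No Solution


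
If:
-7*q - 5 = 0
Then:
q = -5/7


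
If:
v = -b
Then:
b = -v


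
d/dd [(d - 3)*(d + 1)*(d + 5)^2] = 4*d^3 + 24*d^2 + 4*d - 80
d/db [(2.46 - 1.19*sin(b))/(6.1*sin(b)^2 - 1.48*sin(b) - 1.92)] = (7.259*sin(b)^2 - 30.012*sin(b) + 5.9256)*cos(b)/(37.21*sin(b)^4 - 18.056*sin(b)^3 - 21.2336*sin(b)^2 + 5.6832*sin(b) + 3.6864)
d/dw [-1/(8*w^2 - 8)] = w/(4*(w^2 - 1)^2)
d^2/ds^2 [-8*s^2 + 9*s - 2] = -16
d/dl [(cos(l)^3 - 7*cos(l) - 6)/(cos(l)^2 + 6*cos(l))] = (-cos(l)^4 - 12*cos(l)^3 - 7*cos(l)^2 - 12*cos(l) - 36)*sin(l)/((cos(l) + 6)^2*cos(l)^2)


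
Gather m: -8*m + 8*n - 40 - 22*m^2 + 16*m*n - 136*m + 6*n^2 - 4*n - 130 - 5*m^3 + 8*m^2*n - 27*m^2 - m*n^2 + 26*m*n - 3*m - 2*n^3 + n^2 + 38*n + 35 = -5*m^3 + m^2*(8*n - 49) + m*(-n^2 + 42*n - 147) - 2*n^3 + 7*n^2 + 42*n - 135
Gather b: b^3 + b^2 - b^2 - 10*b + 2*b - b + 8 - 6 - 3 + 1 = b^3 - 9*b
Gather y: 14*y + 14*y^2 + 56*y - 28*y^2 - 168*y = -14*y^2 - 98*y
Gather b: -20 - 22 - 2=-44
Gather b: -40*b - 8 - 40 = -40*b - 48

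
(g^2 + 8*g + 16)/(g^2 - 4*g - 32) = (g + 4)/(g - 8)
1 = 1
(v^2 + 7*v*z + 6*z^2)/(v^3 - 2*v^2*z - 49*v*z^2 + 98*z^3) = (v^2 + 7*v*z + 6*z^2)/(v^3 - 2*v^2*z - 49*v*z^2 + 98*z^3)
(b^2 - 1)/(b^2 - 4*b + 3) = (b + 1)/(b - 3)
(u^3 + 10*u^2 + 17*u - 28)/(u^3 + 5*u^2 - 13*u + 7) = (u + 4)/(u - 1)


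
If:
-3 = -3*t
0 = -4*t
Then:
No Solution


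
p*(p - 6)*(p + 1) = p^3 - 5*p^2 - 6*p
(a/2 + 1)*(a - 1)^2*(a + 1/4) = a^4/2 + a^3/8 - 3*a^2/2 + 5*a/8 + 1/4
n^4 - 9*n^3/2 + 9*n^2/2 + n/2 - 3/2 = (n - 3)*(n - 1)^2*(n + 1/2)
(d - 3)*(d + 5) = d^2 + 2*d - 15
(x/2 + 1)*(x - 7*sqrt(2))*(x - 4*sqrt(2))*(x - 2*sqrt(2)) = x^4/2 - 13*sqrt(2)*x^3/2 + x^3 - 13*sqrt(2)*x^2 + 50*x^2 - 56*sqrt(2)*x + 100*x - 112*sqrt(2)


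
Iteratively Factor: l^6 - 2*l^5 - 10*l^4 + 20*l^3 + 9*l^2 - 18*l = (l - 2)*(l^5 - 10*l^3 + 9*l) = (l - 3)*(l - 2)*(l^4 + 3*l^3 - l^2 - 3*l) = (l - 3)*(l - 2)*(l - 1)*(l^3 + 4*l^2 + 3*l) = (l - 3)*(l - 2)*(l - 1)*(l + 1)*(l^2 + 3*l) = l*(l - 3)*(l - 2)*(l - 1)*(l + 1)*(l + 3)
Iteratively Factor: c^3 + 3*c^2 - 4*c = (c + 4)*(c^2 - c) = c*(c + 4)*(c - 1)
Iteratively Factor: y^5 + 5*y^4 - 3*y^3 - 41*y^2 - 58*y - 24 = (y + 2)*(y^4 + 3*y^3 - 9*y^2 - 23*y - 12) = (y + 2)*(y + 4)*(y^3 - y^2 - 5*y - 3) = (y + 1)*(y + 2)*(y + 4)*(y^2 - 2*y - 3) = (y + 1)^2*(y + 2)*(y + 4)*(y - 3)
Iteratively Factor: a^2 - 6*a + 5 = (a - 5)*(a - 1)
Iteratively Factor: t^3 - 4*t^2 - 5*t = (t + 1)*(t^2 - 5*t) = (t - 5)*(t + 1)*(t)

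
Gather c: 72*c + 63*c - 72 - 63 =135*c - 135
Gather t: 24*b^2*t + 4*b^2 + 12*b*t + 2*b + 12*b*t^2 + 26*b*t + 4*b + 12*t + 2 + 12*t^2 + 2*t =4*b^2 + 6*b + t^2*(12*b + 12) + t*(24*b^2 + 38*b + 14) + 2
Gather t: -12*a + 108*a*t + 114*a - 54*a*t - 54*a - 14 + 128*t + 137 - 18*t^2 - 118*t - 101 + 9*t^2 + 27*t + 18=48*a - 9*t^2 + t*(54*a + 37) + 40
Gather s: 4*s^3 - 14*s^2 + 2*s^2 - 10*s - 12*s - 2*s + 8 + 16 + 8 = 4*s^3 - 12*s^2 - 24*s + 32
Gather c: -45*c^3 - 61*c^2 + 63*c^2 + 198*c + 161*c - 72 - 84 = -45*c^3 + 2*c^2 + 359*c - 156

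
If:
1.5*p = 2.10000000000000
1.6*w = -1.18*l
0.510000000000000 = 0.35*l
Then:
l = 1.46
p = 1.40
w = -1.07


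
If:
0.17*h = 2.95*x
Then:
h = 17.3529411764706*x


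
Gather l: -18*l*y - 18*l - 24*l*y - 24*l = l*(-42*y - 42)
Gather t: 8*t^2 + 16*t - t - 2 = 8*t^2 + 15*t - 2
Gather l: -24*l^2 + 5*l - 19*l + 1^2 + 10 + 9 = -24*l^2 - 14*l + 20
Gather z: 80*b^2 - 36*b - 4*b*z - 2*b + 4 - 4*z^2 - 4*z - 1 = 80*b^2 - 38*b - 4*z^2 + z*(-4*b - 4) + 3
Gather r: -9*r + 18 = 18 - 9*r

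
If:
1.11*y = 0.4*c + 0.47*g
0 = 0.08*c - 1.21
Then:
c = 15.12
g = 2.36170212765957*y - 12.8723404255319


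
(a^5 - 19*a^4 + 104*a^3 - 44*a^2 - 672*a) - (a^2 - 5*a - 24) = a^5 - 19*a^4 + 104*a^3 - 45*a^2 - 667*a + 24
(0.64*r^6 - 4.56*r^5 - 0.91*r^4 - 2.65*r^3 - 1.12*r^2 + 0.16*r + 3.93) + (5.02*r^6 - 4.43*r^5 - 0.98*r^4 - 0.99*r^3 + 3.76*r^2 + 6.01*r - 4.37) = 5.66*r^6 - 8.99*r^5 - 1.89*r^4 - 3.64*r^3 + 2.64*r^2 + 6.17*r - 0.44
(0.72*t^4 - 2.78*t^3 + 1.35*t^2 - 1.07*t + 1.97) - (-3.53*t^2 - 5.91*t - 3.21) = 0.72*t^4 - 2.78*t^3 + 4.88*t^2 + 4.84*t + 5.18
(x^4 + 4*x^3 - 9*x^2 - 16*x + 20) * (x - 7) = x^5 - 3*x^4 - 37*x^3 + 47*x^2 + 132*x - 140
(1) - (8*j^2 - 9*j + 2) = -8*j^2 + 9*j - 1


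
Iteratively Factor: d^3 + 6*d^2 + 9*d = (d + 3)*(d^2 + 3*d) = d*(d + 3)*(d + 3)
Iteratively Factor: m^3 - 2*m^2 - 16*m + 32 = (m - 4)*(m^2 + 2*m - 8) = (m - 4)*(m - 2)*(m + 4)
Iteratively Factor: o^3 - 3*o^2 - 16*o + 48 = (o - 3)*(o^2 - 16) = (o - 3)*(o + 4)*(o - 4)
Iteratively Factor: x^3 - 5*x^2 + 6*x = (x - 3)*(x^2 - 2*x) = x*(x - 3)*(x - 2)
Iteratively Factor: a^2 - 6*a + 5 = (a - 5)*(a - 1)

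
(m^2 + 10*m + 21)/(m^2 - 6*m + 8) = (m^2 + 10*m + 21)/(m^2 - 6*m + 8)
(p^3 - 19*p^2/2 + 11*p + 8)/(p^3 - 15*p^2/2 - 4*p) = (p - 2)/p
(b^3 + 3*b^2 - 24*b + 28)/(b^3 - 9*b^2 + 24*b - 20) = (b + 7)/(b - 5)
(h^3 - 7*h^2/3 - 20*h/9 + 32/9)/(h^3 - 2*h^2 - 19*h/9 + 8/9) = (3*h^2 + h - 4)/(3*h^2 + 2*h - 1)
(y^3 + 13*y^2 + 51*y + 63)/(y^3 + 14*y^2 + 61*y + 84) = (y + 3)/(y + 4)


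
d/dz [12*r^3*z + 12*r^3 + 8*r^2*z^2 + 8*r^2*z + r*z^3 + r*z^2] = r*(12*r^2 + 16*r*z + 8*r + 3*z^2 + 2*z)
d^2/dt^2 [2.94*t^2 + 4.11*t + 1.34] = 5.88000000000000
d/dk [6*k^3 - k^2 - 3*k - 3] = 18*k^2 - 2*k - 3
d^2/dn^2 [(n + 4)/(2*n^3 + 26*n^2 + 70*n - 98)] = (3*n^3 + 21*n^2 + 109*n + 187)/(n^7 + 25*n^6 + 213*n^5 + 573*n^4 - 861*n^3 - 3381*n^2 + 5831*n - 2401)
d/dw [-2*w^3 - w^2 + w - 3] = -6*w^2 - 2*w + 1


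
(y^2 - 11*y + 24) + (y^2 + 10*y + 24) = 2*y^2 - y + 48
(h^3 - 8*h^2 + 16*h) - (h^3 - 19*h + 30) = -8*h^2 + 35*h - 30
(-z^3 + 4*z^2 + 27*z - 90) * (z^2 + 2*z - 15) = -z^5 + 2*z^4 + 50*z^3 - 96*z^2 - 585*z + 1350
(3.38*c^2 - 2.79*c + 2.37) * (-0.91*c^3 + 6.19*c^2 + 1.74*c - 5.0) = -3.0758*c^5 + 23.4611*c^4 - 13.5456*c^3 - 7.0843*c^2 + 18.0738*c - 11.85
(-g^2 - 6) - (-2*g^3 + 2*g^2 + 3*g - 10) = 2*g^3 - 3*g^2 - 3*g + 4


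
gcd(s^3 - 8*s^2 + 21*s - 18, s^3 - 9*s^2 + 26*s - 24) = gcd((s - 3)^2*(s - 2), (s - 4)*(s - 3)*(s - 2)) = s^2 - 5*s + 6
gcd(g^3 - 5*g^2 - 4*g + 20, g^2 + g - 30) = g - 5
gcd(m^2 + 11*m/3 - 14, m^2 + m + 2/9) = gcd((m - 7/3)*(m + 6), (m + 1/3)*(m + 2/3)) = 1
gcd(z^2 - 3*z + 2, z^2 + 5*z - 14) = z - 2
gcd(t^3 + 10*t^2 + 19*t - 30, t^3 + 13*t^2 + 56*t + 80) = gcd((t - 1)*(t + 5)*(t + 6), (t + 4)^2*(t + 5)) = t + 5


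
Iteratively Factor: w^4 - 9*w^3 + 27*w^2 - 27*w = (w - 3)*(w^3 - 6*w^2 + 9*w) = (w - 3)^2*(w^2 - 3*w) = (w - 3)^3*(w)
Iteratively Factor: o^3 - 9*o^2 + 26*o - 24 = (o - 2)*(o^2 - 7*o + 12) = (o - 3)*(o - 2)*(o - 4)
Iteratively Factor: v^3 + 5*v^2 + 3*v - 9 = (v - 1)*(v^2 + 6*v + 9) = (v - 1)*(v + 3)*(v + 3)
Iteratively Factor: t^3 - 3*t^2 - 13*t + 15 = (t - 5)*(t^2 + 2*t - 3) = (t - 5)*(t - 1)*(t + 3)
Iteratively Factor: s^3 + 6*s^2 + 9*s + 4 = (s + 4)*(s^2 + 2*s + 1) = (s + 1)*(s + 4)*(s + 1)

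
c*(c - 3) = c^2 - 3*c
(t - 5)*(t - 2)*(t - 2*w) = t^3 - 2*t^2*w - 7*t^2 + 14*t*w + 10*t - 20*w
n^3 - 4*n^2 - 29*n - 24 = (n - 8)*(n + 1)*(n + 3)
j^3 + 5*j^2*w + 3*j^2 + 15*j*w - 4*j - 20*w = (j - 1)*(j + 4)*(j + 5*w)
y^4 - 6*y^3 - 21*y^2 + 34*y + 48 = (y - 8)*(y - 2)*(y + 1)*(y + 3)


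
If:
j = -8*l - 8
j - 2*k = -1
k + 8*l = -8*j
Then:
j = 1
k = 1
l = -9/8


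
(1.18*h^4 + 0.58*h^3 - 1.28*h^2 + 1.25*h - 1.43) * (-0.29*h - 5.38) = -0.3422*h^5 - 6.5166*h^4 - 2.7492*h^3 + 6.5239*h^2 - 6.3103*h + 7.6934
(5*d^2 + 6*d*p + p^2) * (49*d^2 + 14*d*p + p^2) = 245*d^4 + 364*d^3*p + 138*d^2*p^2 + 20*d*p^3 + p^4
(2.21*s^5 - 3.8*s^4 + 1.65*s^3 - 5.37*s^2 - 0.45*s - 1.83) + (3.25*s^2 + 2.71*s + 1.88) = 2.21*s^5 - 3.8*s^4 + 1.65*s^3 - 2.12*s^2 + 2.26*s + 0.0499999999999998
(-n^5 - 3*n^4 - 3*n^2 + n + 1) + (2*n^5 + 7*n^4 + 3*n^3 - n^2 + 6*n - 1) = n^5 + 4*n^4 + 3*n^3 - 4*n^2 + 7*n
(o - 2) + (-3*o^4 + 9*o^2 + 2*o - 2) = -3*o^4 + 9*o^2 + 3*o - 4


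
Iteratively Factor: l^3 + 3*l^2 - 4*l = (l + 4)*(l^2 - l) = (l - 1)*(l + 4)*(l)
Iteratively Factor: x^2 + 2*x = (x + 2)*(x)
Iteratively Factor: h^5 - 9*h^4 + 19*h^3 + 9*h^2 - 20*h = (h - 1)*(h^4 - 8*h^3 + 11*h^2 + 20*h) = h*(h - 1)*(h^3 - 8*h^2 + 11*h + 20) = h*(h - 1)*(h + 1)*(h^2 - 9*h + 20) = h*(h - 5)*(h - 1)*(h + 1)*(h - 4)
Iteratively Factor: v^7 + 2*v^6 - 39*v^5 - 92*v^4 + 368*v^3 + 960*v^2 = (v)*(v^6 + 2*v^5 - 39*v^4 - 92*v^3 + 368*v^2 + 960*v) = v*(v + 4)*(v^5 - 2*v^4 - 31*v^3 + 32*v^2 + 240*v) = v*(v + 3)*(v + 4)*(v^4 - 5*v^3 - 16*v^2 + 80*v) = v^2*(v + 3)*(v + 4)*(v^3 - 5*v^2 - 16*v + 80) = v^2*(v + 3)*(v + 4)^2*(v^2 - 9*v + 20) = v^2*(v - 4)*(v + 3)*(v + 4)^2*(v - 5)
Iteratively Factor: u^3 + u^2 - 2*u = (u + 2)*(u^2 - u) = (u - 1)*(u + 2)*(u)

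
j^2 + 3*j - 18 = (j - 3)*(j + 6)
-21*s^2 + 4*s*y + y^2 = (-3*s + y)*(7*s + y)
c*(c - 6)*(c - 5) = c^3 - 11*c^2 + 30*c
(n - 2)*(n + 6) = n^2 + 4*n - 12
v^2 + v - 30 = (v - 5)*(v + 6)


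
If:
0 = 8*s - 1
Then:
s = 1/8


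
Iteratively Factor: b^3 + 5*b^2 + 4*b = (b + 1)*(b^2 + 4*b) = b*(b + 1)*(b + 4)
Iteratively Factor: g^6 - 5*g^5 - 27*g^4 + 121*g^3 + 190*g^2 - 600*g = (g - 5)*(g^5 - 27*g^3 - 14*g^2 + 120*g) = (g - 5)*(g + 4)*(g^4 - 4*g^3 - 11*g^2 + 30*g) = (g - 5)*(g + 3)*(g + 4)*(g^3 - 7*g^2 + 10*g) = (g - 5)^2*(g + 3)*(g + 4)*(g^2 - 2*g) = (g - 5)^2*(g - 2)*(g + 3)*(g + 4)*(g)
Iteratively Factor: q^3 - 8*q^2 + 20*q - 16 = (q - 4)*(q^2 - 4*q + 4) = (q - 4)*(q - 2)*(q - 2)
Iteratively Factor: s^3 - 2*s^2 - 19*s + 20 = (s - 5)*(s^2 + 3*s - 4) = (s - 5)*(s - 1)*(s + 4)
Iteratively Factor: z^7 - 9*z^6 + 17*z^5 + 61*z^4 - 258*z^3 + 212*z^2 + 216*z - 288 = (z - 2)*(z^6 - 7*z^5 + 3*z^4 + 67*z^3 - 124*z^2 - 36*z + 144) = (z - 2)*(z + 1)*(z^5 - 8*z^4 + 11*z^3 + 56*z^2 - 180*z + 144) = (z - 2)^2*(z + 1)*(z^4 - 6*z^3 - z^2 + 54*z - 72) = (z - 3)*(z - 2)^2*(z + 1)*(z^3 - 3*z^2 - 10*z + 24) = (z - 3)*(z - 2)^2*(z + 1)*(z + 3)*(z^2 - 6*z + 8) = (z - 4)*(z - 3)*(z - 2)^2*(z + 1)*(z + 3)*(z - 2)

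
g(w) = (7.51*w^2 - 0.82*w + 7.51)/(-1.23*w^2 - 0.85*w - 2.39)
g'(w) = (2.46*w + 0.85)*(7.51*w^2 - 0.82*w + 7.51)/(-1.23*w^2 - 0.85*w - 2.39)^2 + (15.02*w - 0.82)/(-1.23*w^2 - 0.85*w - 2.39)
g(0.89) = -3.09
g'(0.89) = -0.77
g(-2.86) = -7.11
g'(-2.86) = -0.02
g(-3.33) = -7.09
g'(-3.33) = -0.09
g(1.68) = -3.75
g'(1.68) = -0.79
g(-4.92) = -6.91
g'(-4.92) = -0.11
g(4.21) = -4.94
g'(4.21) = -0.25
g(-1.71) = -6.81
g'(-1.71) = 0.80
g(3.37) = -4.68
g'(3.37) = -0.36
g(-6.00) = -6.80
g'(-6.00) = -0.09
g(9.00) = -5.55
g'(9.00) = -0.06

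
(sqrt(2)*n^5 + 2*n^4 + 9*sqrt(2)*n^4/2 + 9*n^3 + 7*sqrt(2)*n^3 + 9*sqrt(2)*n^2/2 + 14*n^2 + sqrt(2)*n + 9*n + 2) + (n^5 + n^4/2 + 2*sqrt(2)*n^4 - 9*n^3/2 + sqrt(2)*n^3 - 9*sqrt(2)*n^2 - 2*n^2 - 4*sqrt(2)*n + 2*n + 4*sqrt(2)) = n^5 + sqrt(2)*n^5 + 5*n^4/2 + 13*sqrt(2)*n^4/2 + 9*n^3/2 + 8*sqrt(2)*n^3 - 9*sqrt(2)*n^2/2 + 12*n^2 - 3*sqrt(2)*n + 11*n + 2 + 4*sqrt(2)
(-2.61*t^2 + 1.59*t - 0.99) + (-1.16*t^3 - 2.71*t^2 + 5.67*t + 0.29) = -1.16*t^3 - 5.32*t^2 + 7.26*t - 0.7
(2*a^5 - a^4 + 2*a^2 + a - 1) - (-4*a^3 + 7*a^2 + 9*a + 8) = 2*a^5 - a^4 + 4*a^3 - 5*a^2 - 8*a - 9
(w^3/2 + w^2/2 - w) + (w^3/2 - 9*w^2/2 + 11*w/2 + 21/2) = w^3 - 4*w^2 + 9*w/2 + 21/2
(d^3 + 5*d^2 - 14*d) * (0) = 0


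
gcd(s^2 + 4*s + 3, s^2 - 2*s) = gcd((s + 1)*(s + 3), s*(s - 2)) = 1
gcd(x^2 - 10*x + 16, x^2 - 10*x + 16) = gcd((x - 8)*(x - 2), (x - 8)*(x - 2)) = x^2 - 10*x + 16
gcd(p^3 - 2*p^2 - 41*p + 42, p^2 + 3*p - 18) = p + 6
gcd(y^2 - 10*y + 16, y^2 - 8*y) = y - 8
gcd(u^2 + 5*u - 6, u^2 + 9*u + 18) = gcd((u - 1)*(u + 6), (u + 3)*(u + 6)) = u + 6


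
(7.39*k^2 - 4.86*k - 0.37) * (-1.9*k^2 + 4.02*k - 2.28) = -14.041*k^4 + 38.9418*k^3 - 35.6834*k^2 + 9.5934*k + 0.8436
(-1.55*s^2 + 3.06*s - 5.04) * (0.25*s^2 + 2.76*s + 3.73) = -0.3875*s^4 - 3.513*s^3 + 1.4041*s^2 - 2.4966*s - 18.7992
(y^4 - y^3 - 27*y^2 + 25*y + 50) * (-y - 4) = -y^5 - 3*y^4 + 31*y^3 + 83*y^2 - 150*y - 200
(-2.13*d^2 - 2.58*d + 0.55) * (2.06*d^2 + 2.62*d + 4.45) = -4.3878*d^4 - 10.8954*d^3 - 15.1051*d^2 - 10.04*d + 2.4475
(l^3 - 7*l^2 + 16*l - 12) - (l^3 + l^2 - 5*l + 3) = -8*l^2 + 21*l - 15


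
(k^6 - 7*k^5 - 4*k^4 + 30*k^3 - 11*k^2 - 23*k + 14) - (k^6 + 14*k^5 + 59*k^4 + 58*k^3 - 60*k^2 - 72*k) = -21*k^5 - 63*k^4 - 28*k^3 + 49*k^2 + 49*k + 14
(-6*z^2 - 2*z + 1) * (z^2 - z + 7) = -6*z^4 + 4*z^3 - 39*z^2 - 15*z + 7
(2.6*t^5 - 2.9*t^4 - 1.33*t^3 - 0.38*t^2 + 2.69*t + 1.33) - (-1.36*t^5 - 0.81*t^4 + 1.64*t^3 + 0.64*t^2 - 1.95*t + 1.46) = 3.96*t^5 - 2.09*t^4 - 2.97*t^3 - 1.02*t^2 + 4.64*t - 0.13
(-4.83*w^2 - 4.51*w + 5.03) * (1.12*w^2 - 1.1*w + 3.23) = -5.4096*w^4 + 0.2618*w^3 - 5.0063*w^2 - 20.1003*w + 16.2469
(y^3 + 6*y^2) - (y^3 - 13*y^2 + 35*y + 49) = 19*y^2 - 35*y - 49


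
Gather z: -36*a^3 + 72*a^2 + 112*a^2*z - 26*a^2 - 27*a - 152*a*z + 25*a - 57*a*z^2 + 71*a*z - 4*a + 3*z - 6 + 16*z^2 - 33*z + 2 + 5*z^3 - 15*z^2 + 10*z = -36*a^3 + 46*a^2 - 6*a + 5*z^3 + z^2*(1 - 57*a) + z*(112*a^2 - 81*a - 20) - 4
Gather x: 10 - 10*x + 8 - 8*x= 18 - 18*x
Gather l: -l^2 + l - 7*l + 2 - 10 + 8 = -l^2 - 6*l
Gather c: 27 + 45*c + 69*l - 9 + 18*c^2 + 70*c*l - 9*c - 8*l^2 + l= 18*c^2 + c*(70*l + 36) - 8*l^2 + 70*l + 18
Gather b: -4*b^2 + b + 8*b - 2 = -4*b^2 + 9*b - 2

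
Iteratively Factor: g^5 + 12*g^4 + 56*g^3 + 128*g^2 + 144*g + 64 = (g + 2)*(g^4 + 10*g^3 + 36*g^2 + 56*g + 32) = (g + 2)^2*(g^3 + 8*g^2 + 20*g + 16) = (g + 2)^3*(g^2 + 6*g + 8) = (g + 2)^3*(g + 4)*(g + 2)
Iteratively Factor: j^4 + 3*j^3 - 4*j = (j)*(j^3 + 3*j^2 - 4) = j*(j - 1)*(j^2 + 4*j + 4) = j*(j - 1)*(j + 2)*(j + 2)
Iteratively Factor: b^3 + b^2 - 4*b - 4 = (b + 2)*(b^2 - b - 2) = (b - 2)*(b + 2)*(b + 1)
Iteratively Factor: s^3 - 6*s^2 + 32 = (s - 4)*(s^2 - 2*s - 8) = (s - 4)*(s + 2)*(s - 4)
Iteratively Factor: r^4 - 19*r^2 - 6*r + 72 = (r + 3)*(r^3 - 3*r^2 - 10*r + 24) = (r - 4)*(r + 3)*(r^2 + r - 6) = (r - 4)*(r + 3)^2*(r - 2)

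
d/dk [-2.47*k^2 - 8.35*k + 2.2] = -4.94*k - 8.35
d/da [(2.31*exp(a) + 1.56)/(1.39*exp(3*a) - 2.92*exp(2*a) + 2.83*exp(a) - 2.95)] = (-6.4218*exp(3*a) + 0.239999999999999*exp(2*a) + 9.1104*exp(a) - 11.2293)*exp(a)/(1.9321*exp(6*a) - 8.1176*exp(5*a) + 16.3938*exp(4*a) - 24.7282*exp(3*a) + 25.2369*exp(2*a) - 16.697*exp(a) + 8.7025)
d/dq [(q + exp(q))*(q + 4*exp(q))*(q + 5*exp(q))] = 10*q^2*exp(q) + 3*q^2 + 58*q*exp(2*q) + 20*q*exp(q) + 60*exp(3*q) + 29*exp(2*q)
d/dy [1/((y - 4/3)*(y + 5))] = 3*(-6*y - 11)/(9*y^4 + 66*y^3 + y^2 - 440*y + 400)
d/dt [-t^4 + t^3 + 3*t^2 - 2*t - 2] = -4*t^3 + 3*t^2 + 6*t - 2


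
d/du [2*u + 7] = 2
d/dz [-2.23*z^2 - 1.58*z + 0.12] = -4.46*z - 1.58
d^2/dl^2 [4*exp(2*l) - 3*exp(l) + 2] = (16*exp(l) - 3)*exp(l)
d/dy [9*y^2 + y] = 18*y + 1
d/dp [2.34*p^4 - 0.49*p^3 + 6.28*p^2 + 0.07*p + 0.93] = 9.36*p^3 - 1.47*p^2 + 12.56*p + 0.07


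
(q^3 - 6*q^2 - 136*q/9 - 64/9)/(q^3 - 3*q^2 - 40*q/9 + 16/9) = (3*q^2 - 22*q - 16)/(3*q^2 - 13*q + 4)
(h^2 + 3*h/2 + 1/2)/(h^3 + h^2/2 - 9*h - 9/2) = (h + 1)/(h^2 - 9)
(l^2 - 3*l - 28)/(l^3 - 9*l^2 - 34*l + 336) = (l + 4)/(l^2 - 2*l - 48)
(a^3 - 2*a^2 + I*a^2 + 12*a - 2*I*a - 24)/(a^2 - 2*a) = a + I + 12/a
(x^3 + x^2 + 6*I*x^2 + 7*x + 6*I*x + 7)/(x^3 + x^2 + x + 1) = (x + 7*I)/(x + I)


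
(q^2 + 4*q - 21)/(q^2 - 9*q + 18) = (q + 7)/(q - 6)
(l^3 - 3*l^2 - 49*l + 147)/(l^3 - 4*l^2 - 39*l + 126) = (l + 7)/(l + 6)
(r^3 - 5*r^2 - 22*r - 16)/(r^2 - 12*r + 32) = (r^2 + 3*r + 2)/(r - 4)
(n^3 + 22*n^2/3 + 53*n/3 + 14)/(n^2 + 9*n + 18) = (3*n^2 + 13*n + 14)/(3*(n + 6))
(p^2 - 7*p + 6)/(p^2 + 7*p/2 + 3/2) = 2*(p^2 - 7*p + 6)/(2*p^2 + 7*p + 3)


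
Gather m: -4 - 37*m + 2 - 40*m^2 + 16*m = -40*m^2 - 21*m - 2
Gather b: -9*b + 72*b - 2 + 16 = 63*b + 14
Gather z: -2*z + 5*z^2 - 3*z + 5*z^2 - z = 10*z^2 - 6*z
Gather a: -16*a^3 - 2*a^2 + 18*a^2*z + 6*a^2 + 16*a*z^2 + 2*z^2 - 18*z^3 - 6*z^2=-16*a^3 + a^2*(18*z + 4) + 16*a*z^2 - 18*z^3 - 4*z^2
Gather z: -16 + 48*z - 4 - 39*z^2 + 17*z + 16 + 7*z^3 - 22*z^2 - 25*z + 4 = 7*z^3 - 61*z^2 + 40*z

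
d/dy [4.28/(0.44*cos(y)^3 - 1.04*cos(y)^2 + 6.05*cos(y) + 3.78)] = (5.6496*cos(y)^2 - 8.9024*cos(y) + 25.894)*sin(y)/(0.44*cos(y)^3 - 1.04*cos(y)^2 + 6.05*cos(y) + 3.78)^2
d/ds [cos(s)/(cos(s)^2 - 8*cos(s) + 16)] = (cos(s) + 4)*sin(s)/(cos(s) - 4)^3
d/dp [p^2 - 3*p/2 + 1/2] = 2*p - 3/2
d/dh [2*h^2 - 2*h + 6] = 4*h - 2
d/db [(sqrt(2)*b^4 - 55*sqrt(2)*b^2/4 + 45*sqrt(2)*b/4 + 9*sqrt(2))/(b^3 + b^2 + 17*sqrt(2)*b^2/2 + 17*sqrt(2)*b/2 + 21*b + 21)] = sqrt(2)*((16*b^3 - 110*b + 45)*(2*b^3 + 2*b^2 + 17*sqrt(2)*b^2 + 17*sqrt(2)*b + 42*b + 42) - (4*b^4 - 55*b^2 + 45*b + 36)*(6*b^2 + 4*b + 34*sqrt(2)*b + 17*sqrt(2) + 42))/(2*(2*b^3 + 2*b^2 + 17*sqrt(2)*b^2 + 17*sqrt(2)*b + 42*b + 42)^2)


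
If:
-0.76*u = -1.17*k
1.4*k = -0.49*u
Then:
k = 0.00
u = 0.00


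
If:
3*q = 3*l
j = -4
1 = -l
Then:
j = -4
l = -1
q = -1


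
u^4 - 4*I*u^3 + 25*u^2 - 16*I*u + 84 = (u - 7*I)*(u - 2*I)*(u + 2*I)*(u + 3*I)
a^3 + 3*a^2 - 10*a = a*(a - 2)*(a + 5)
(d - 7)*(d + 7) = d^2 - 49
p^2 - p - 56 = (p - 8)*(p + 7)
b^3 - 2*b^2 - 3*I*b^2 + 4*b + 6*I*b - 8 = (b - 2)*(b - 4*I)*(b + I)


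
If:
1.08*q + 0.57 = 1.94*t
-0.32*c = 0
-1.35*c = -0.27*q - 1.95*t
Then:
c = 0.00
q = -0.42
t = 0.06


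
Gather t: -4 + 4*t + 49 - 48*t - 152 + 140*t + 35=96*t - 72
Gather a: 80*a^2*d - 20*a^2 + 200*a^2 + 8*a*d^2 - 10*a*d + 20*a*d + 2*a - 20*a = a^2*(80*d + 180) + a*(8*d^2 + 10*d - 18)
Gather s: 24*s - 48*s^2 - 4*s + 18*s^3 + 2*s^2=18*s^3 - 46*s^2 + 20*s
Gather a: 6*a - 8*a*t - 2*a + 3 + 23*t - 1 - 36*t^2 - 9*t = a*(4 - 8*t) - 36*t^2 + 14*t + 2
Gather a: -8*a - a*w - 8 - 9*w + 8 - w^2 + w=a*(-w - 8) - w^2 - 8*w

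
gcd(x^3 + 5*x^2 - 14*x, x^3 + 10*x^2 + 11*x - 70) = x^2 + 5*x - 14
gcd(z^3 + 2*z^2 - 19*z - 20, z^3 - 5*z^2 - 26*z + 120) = z^2 + z - 20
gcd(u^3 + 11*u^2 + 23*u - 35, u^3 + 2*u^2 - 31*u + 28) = u^2 + 6*u - 7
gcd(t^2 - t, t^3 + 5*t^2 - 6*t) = t^2 - t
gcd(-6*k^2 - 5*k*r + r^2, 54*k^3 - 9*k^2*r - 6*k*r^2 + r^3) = -6*k + r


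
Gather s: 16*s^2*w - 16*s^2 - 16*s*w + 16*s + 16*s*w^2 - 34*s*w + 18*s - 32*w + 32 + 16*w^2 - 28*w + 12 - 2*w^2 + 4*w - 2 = s^2*(16*w - 16) + s*(16*w^2 - 50*w + 34) + 14*w^2 - 56*w + 42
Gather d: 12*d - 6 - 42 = 12*d - 48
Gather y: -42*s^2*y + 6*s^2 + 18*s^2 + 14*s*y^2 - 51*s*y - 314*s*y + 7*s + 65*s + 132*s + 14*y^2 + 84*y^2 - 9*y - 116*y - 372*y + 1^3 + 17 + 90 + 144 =24*s^2 + 204*s + y^2*(14*s + 98) + y*(-42*s^2 - 365*s - 497) + 252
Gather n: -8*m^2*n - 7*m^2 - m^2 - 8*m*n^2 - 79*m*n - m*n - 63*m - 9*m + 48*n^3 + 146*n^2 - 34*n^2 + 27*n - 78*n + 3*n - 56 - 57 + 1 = -8*m^2 - 72*m + 48*n^3 + n^2*(112 - 8*m) + n*(-8*m^2 - 80*m - 48) - 112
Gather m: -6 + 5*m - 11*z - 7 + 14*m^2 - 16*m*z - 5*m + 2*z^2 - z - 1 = 14*m^2 - 16*m*z + 2*z^2 - 12*z - 14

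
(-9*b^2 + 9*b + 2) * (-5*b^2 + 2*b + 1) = 45*b^4 - 63*b^3 - b^2 + 13*b + 2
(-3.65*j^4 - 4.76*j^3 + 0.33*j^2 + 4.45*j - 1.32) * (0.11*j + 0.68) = -0.4015*j^5 - 3.0056*j^4 - 3.2005*j^3 + 0.7139*j^2 + 2.8808*j - 0.8976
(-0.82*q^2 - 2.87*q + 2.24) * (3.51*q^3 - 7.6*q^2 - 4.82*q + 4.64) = -2.8782*q^5 - 3.8417*q^4 + 33.6268*q^3 - 6.9954*q^2 - 24.1136*q + 10.3936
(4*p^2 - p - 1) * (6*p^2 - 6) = 24*p^4 - 6*p^3 - 30*p^2 + 6*p + 6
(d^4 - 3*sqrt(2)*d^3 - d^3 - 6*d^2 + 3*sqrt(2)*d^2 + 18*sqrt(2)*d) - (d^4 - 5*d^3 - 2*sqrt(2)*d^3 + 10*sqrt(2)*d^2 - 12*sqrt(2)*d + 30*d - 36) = -sqrt(2)*d^3 + 4*d^3 - 7*sqrt(2)*d^2 - 6*d^2 - 30*d + 30*sqrt(2)*d + 36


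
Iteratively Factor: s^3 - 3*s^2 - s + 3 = (s - 3)*(s^2 - 1) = (s - 3)*(s - 1)*(s + 1)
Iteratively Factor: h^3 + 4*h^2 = (h)*(h^2 + 4*h) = h^2*(h + 4)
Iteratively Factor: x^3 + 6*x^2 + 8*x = (x)*(x^2 + 6*x + 8) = x*(x + 2)*(x + 4)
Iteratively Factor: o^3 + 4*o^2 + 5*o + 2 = (o + 2)*(o^2 + 2*o + 1) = (o + 1)*(o + 2)*(o + 1)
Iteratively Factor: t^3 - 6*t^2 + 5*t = (t - 1)*(t^2 - 5*t) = t*(t - 1)*(t - 5)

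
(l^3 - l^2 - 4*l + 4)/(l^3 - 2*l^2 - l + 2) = (l + 2)/(l + 1)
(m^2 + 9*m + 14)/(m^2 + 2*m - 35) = (m + 2)/(m - 5)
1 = 1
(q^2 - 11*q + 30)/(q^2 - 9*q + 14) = (q^2 - 11*q + 30)/(q^2 - 9*q + 14)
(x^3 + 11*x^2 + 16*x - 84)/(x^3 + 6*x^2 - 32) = (x^2 + 13*x + 42)/(x^2 + 8*x + 16)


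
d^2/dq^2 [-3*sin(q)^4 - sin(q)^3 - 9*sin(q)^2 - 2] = 48*sin(q)^4 + 9*sin(q)^3 - 6*sin(q) - 18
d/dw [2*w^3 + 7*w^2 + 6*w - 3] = 6*w^2 + 14*w + 6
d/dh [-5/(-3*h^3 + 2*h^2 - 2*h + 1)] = 5*(-9*h^2 + 4*h - 2)/(3*h^3 - 2*h^2 + 2*h - 1)^2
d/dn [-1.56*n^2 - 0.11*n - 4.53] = -3.12*n - 0.11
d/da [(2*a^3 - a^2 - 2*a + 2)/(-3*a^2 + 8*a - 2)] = 2*(-3*a^4 + 16*a^3 - 13*a^2 + 8*a - 6)/(9*a^4 - 48*a^3 + 76*a^2 - 32*a + 4)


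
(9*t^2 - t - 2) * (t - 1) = 9*t^3 - 10*t^2 - t + 2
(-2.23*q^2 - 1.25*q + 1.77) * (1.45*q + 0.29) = -3.2335*q^3 - 2.4592*q^2 + 2.204*q + 0.5133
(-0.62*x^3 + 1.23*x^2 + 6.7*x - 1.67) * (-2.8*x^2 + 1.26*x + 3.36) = 1.736*x^5 - 4.2252*x^4 - 19.2934*x^3 + 17.2508*x^2 + 20.4078*x - 5.6112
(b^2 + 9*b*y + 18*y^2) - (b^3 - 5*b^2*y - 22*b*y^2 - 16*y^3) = -b^3 + 5*b^2*y + b^2 + 22*b*y^2 + 9*b*y + 16*y^3 + 18*y^2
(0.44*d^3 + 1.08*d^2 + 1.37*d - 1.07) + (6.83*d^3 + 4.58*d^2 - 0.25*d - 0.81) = 7.27*d^3 + 5.66*d^2 + 1.12*d - 1.88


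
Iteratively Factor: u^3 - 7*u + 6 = (u - 2)*(u^2 + 2*u - 3) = (u - 2)*(u + 3)*(u - 1)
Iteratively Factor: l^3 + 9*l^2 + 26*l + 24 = (l + 4)*(l^2 + 5*l + 6) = (l + 3)*(l + 4)*(l + 2)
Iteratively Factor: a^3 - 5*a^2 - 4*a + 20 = (a + 2)*(a^2 - 7*a + 10) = (a - 5)*(a + 2)*(a - 2)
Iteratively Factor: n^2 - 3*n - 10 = (n - 5)*(n + 2)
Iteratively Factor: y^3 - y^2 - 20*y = (y - 5)*(y^2 + 4*y) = (y - 5)*(y + 4)*(y)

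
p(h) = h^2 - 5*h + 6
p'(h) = 2*h - 5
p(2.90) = -0.09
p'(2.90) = 0.80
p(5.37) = 7.99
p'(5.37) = 5.74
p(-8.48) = 120.31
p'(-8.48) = -21.96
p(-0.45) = 8.45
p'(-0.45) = -5.90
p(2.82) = -0.15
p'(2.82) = 0.64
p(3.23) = 0.28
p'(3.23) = 1.46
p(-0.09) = 6.46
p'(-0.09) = -5.18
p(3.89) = 1.68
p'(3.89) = 2.78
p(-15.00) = 306.00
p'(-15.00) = -35.00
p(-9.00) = 132.00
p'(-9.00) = -23.00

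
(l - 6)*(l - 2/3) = l^2 - 20*l/3 + 4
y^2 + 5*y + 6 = (y + 2)*(y + 3)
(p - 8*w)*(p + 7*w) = p^2 - p*w - 56*w^2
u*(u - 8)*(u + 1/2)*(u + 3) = u^4 - 9*u^3/2 - 53*u^2/2 - 12*u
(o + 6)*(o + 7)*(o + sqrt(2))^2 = o^4 + 2*sqrt(2)*o^3 + 13*o^3 + 26*sqrt(2)*o^2 + 44*o^2 + 26*o + 84*sqrt(2)*o + 84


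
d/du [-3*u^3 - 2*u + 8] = -9*u^2 - 2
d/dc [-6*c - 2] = -6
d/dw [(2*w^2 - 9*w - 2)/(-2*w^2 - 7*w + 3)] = (-32*w^2 + 4*w - 41)/(4*w^4 + 28*w^3 + 37*w^2 - 42*w + 9)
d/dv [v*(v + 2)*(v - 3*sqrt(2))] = 3*v^2 - 6*sqrt(2)*v + 4*v - 6*sqrt(2)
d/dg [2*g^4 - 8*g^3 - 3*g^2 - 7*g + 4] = 8*g^3 - 24*g^2 - 6*g - 7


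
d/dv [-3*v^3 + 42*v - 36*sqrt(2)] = 42 - 9*v^2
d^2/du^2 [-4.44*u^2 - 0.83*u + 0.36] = -8.88000000000000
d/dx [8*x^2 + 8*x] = 16*x + 8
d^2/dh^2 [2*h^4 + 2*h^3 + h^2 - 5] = 24*h^2 + 12*h + 2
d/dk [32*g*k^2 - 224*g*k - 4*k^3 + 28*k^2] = 64*g*k - 224*g - 12*k^2 + 56*k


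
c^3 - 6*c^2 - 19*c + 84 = (c - 7)*(c - 3)*(c + 4)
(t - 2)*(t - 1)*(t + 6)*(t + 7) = t^4 + 10*t^3 + 5*t^2 - 100*t + 84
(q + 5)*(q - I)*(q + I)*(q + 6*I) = q^4 + 5*q^3 + 6*I*q^3 + q^2 + 30*I*q^2 + 5*q + 6*I*q + 30*I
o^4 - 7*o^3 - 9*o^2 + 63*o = o*(o - 7)*(o - 3)*(o + 3)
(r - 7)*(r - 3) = r^2 - 10*r + 21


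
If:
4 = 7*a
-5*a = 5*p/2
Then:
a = 4/7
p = -8/7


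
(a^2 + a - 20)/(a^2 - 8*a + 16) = (a + 5)/(a - 4)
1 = 1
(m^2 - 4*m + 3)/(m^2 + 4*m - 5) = (m - 3)/(m + 5)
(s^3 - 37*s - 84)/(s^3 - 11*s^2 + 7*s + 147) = (s + 4)/(s - 7)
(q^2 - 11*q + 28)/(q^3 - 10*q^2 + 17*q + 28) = 1/(q + 1)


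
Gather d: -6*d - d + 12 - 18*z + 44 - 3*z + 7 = -7*d - 21*z + 63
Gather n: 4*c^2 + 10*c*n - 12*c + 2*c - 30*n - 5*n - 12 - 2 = 4*c^2 - 10*c + n*(10*c - 35) - 14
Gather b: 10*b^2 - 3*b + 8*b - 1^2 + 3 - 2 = 10*b^2 + 5*b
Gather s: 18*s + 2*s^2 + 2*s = 2*s^2 + 20*s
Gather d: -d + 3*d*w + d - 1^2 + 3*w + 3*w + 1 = 3*d*w + 6*w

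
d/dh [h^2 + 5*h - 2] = 2*h + 5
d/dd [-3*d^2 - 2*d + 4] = -6*d - 2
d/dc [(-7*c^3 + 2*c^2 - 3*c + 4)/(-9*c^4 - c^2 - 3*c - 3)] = ((21*c^2 - 4*c + 3)*(9*c^4 + c^2 + 3*c + 3) - (36*c^3 + 2*c + 3)*(7*c^3 - 2*c^2 + 3*c - 4))/(9*c^4 + c^2 + 3*c + 3)^2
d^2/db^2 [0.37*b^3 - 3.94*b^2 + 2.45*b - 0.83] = 2.22*b - 7.88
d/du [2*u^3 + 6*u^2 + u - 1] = 6*u^2 + 12*u + 1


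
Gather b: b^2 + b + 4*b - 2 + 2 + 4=b^2 + 5*b + 4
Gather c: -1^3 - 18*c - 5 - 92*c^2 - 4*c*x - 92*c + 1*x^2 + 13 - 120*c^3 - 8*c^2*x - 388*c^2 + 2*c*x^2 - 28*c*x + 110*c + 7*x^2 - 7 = -120*c^3 + c^2*(-8*x - 480) + c*(2*x^2 - 32*x) + 8*x^2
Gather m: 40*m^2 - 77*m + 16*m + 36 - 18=40*m^2 - 61*m + 18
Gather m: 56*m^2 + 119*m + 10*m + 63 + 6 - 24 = 56*m^2 + 129*m + 45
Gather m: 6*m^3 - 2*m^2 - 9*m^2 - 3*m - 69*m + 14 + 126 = 6*m^3 - 11*m^2 - 72*m + 140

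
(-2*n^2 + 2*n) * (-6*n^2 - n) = 12*n^4 - 10*n^3 - 2*n^2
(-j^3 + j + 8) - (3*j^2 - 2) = -j^3 - 3*j^2 + j + 10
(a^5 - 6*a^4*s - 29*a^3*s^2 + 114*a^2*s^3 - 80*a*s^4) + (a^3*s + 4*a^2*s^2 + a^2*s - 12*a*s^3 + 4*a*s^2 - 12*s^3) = a^5 - 6*a^4*s - 29*a^3*s^2 + a^3*s + 114*a^2*s^3 + 4*a^2*s^2 + a^2*s - 80*a*s^4 - 12*a*s^3 + 4*a*s^2 - 12*s^3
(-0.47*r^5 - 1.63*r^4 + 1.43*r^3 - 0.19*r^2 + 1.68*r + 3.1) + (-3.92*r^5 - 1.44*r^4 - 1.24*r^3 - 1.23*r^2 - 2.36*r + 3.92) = -4.39*r^5 - 3.07*r^4 + 0.19*r^3 - 1.42*r^2 - 0.68*r + 7.02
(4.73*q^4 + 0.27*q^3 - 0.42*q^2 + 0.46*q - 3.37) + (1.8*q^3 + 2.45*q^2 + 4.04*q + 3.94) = 4.73*q^4 + 2.07*q^3 + 2.03*q^2 + 4.5*q + 0.57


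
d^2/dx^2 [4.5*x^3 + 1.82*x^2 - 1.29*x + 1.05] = 27.0*x + 3.64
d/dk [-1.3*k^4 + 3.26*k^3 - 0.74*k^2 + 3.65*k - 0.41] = -5.2*k^3 + 9.78*k^2 - 1.48*k + 3.65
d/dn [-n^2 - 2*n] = -2*n - 2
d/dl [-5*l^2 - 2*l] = -10*l - 2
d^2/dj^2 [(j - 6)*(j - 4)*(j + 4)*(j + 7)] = 12*j^2 + 6*j - 116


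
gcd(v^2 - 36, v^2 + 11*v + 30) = v + 6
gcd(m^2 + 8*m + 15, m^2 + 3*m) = m + 3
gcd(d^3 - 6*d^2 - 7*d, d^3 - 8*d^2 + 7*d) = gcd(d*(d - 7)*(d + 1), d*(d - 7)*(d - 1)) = d^2 - 7*d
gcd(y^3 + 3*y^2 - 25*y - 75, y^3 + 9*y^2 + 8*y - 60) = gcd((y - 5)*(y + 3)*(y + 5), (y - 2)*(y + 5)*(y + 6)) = y + 5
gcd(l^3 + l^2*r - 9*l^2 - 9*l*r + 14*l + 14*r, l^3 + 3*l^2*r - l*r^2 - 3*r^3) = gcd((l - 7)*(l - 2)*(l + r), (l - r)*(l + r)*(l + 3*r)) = l + r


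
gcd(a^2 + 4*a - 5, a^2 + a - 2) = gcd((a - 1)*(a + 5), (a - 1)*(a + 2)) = a - 1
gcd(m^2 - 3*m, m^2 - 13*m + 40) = 1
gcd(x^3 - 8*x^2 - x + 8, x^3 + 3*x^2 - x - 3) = x^2 - 1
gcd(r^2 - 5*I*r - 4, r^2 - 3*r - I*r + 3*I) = r - I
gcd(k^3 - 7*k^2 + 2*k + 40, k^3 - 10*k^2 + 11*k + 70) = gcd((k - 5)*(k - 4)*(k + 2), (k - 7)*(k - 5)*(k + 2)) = k^2 - 3*k - 10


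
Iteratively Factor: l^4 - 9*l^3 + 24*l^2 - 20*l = (l)*(l^3 - 9*l^2 + 24*l - 20) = l*(l - 2)*(l^2 - 7*l + 10) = l*(l - 2)^2*(l - 5)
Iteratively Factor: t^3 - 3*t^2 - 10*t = (t + 2)*(t^2 - 5*t) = t*(t + 2)*(t - 5)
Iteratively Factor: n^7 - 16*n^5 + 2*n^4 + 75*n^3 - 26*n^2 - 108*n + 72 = (n + 2)*(n^6 - 2*n^5 - 12*n^4 + 26*n^3 + 23*n^2 - 72*n + 36) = (n - 3)*(n + 2)*(n^5 + n^4 - 9*n^3 - n^2 + 20*n - 12) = (n - 3)*(n + 2)*(n + 3)*(n^4 - 2*n^3 - 3*n^2 + 8*n - 4) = (n - 3)*(n + 2)^2*(n + 3)*(n^3 - 4*n^2 + 5*n - 2) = (n - 3)*(n - 1)*(n + 2)^2*(n + 3)*(n^2 - 3*n + 2) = (n - 3)*(n - 1)^2*(n + 2)^2*(n + 3)*(n - 2)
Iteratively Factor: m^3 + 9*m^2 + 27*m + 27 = (m + 3)*(m^2 + 6*m + 9) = (m + 3)^2*(m + 3)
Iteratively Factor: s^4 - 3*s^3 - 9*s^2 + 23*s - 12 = (s - 1)*(s^3 - 2*s^2 - 11*s + 12) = (s - 1)*(s + 3)*(s^2 - 5*s + 4) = (s - 1)^2*(s + 3)*(s - 4)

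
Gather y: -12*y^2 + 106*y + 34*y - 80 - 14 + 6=-12*y^2 + 140*y - 88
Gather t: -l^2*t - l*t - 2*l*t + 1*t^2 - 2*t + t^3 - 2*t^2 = t^3 - t^2 + t*(-l^2 - 3*l - 2)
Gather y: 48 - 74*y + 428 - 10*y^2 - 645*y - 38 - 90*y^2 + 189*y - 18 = -100*y^2 - 530*y + 420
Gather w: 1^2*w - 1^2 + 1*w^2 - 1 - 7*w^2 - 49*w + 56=-6*w^2 - 48*w + 54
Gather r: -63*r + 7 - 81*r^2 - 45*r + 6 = -81*r^2 - 108*r + 13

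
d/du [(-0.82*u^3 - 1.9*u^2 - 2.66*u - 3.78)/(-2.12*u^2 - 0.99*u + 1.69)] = (1.7384*u^4 + 1.6236*u^3 - 7.9156*u^2 - 22.4492*u - 8.2376)/(4.4944*u^4 + 4.1976*u^3 - 6.1855*u^2 - 3.3462*u + 2.8561)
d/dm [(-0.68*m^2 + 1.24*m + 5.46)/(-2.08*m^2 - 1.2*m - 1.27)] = (3.3952*m^2 + 24.4408*m + 4.9772)/(4.3264*m^4 + 4.992*m^3 + 6.7232*m^2 + 3.048*m + 1.6129)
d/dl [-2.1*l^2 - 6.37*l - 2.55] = -4.2*l - 6.37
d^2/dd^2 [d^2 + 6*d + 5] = 2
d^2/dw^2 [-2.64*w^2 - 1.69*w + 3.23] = -5.28000000000000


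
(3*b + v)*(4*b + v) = 12*b^2 + 7*b*v + v^2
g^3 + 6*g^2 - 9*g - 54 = (g - 3)*(g + 3)*(g + 6)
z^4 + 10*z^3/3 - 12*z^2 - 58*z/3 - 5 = (z - 3)*(z + 1/3)*(z + 1)*(z + 5)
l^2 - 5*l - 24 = (l - 8)*(l + 3)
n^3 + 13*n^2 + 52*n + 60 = (n + 2)*(n + 5)*(n + 6)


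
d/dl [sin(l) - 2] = cos(l)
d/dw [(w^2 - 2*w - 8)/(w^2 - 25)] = 2*(w^2 - 17*w + 25)/(w^4 - 50*w^2 + 625)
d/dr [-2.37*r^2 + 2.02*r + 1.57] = 2.02 - 4.74*r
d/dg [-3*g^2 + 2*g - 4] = 2 - 6*g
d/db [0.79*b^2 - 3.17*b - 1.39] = 1.58*b - 3.17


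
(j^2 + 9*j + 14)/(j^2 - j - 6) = (j + 7)/(j - 3)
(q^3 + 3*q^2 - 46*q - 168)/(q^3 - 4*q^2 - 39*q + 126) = (q + 4)/(q - 3)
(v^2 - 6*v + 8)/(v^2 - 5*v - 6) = (-v^2 + 6*v - 8)/(-v^2 + 5*v + 6)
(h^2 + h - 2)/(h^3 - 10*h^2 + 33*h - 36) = (h^2 + h - 2)/(h^3 - 10*h^2 + 33*h - 36)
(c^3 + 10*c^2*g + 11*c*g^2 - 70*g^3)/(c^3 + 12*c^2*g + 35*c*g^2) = (c - 2*g)/c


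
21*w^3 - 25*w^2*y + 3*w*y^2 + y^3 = (-3*w + y)*(-w + y)*(7*w + y)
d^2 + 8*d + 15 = (d + 3)*(d + 5)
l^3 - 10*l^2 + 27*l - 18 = (l - 6)*(l - 3)*(l - 1)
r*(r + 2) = r^2 + 2*r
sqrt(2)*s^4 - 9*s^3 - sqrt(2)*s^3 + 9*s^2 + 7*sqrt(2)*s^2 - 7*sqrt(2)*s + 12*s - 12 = (s - 1)*(s - 3*sqrt(2))*(s - 2*sqrt(2))*(sqrt(2)*s + 1)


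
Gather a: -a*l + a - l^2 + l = a*(1 - l) - l^2 + l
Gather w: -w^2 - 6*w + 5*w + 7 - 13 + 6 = -w^2 - w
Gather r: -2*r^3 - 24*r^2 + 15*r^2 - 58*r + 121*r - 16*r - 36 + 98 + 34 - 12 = -2*r^3 - 9*r^2 + 47*r + 84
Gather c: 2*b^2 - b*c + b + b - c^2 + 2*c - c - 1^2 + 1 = 2*b^2 + 2*b - c^2 + c*(1 - b)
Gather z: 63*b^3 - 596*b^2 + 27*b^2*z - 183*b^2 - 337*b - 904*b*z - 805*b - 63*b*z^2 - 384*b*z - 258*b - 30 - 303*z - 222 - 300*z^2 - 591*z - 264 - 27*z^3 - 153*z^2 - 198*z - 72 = 63*b^3 - 779*b^2 - 1400*b - 27*z^3 + z^2*(-63*b - 453) + z*(27*b^2 - 1288*b - 1092) - 588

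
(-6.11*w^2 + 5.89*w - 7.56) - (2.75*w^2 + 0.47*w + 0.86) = -8.86*w^2 + 5.42*w - 8.42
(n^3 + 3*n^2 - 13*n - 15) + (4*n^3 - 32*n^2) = 5*n^3 - 29*n^2 - 13*n - 15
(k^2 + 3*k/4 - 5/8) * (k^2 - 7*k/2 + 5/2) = k^4 - 11*k^3/4 - 3*k^2/4 + 65*k/16 - 25/16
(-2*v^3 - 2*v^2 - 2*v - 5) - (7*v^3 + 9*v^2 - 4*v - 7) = -9*v^3 - 11*v^2 + 2*v + 2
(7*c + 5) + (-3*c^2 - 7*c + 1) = 6 - 3*c^2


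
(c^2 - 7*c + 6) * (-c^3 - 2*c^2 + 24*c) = -c^5 + 5*c^4 + 32*c^3 - 180*c^2 + 144*c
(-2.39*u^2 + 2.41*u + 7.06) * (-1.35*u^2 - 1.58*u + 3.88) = 3.2265*u^4 + 0.5227*u^3 - 22.612*u^2 - 1.804*u + 27.3928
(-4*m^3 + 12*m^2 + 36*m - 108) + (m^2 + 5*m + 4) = -4*m^3 + 13*m^2 + 41*m - 104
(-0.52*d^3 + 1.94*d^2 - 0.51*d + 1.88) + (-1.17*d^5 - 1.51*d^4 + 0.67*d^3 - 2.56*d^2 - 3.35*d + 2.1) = -1.17*d^5 - 1.51*d^4 + 0.15*d^3 - 0.62*d^2 - 3.86*d + 3.98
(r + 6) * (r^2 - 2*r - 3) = r^3 + 4*r^2 - 15*r - 18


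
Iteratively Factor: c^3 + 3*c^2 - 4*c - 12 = (c - 2)*(c^2 + 5*c + 6) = (c - 2)*(c + 3)*(c + 2)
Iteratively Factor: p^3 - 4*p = (p)*(p^2 - 4) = p*(p + 2)*(p - 2)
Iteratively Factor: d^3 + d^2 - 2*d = (d)*(d^2 + d - 2) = d*(d + 2)*(d - 1)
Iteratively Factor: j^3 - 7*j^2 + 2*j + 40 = (j + 2)*(j^2 - 9*j + 20) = (j - 4)*(j + 2)*(j - 5)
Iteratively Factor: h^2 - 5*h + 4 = (h - 4)*(h - 1)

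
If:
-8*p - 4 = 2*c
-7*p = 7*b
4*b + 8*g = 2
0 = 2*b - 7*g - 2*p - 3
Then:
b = 19/30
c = 8/15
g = -1/15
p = -19/30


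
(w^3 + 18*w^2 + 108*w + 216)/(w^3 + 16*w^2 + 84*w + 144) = (w + 6)/(w + 4)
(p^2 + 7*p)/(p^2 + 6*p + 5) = p*(p + 7)/(p^2 + 6*p + 5)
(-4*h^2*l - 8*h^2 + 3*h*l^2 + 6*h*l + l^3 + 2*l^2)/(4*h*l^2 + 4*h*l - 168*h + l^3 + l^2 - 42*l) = (-h*l - 2*h + l^2 + 2*l)/(l^2 + l - 42)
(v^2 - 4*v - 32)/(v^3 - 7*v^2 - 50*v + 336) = (v + 4)/(v^2 + v - 42)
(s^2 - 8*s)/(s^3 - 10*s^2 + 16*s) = 1/(s - 2)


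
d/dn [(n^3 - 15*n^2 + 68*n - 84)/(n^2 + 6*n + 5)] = (n^4 + 12*n^3 - 143*n^2 + 18*n + 844)/(n^4 + 12*n^3 + 46*n^2 + 60*n + 25)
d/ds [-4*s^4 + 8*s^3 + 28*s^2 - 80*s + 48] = -16*s^3 + 24*s^2 + 56*s - 80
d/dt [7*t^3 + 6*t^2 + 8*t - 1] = 21*t^2 + 12*t + 8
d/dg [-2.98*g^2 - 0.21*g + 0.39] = -5.96*g - 0.21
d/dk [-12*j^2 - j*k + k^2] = -j + 2*k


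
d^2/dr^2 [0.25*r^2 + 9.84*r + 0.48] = 0.500000000000000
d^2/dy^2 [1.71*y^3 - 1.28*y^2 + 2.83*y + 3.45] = 10.26*y - 2.56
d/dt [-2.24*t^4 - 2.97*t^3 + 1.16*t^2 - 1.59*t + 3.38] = -8.96*t^3 - 8.91*t^2 + 2.32*t - 1.59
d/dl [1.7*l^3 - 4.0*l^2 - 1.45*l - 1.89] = 5.1*l^2 - 8.0*l - 1.45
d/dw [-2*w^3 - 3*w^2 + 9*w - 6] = -6*w^2 - 6*w + 9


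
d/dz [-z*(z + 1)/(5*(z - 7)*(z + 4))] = 4*(z^2 + 14*z + 7)/(5*(z^4 - 6*z^3 - 47*z^2 + 168*z + 784))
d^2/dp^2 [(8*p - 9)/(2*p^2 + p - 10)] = 2*(2*(5 - 24*p)*(2*p^2 + p - 10) + (4*p + 1)^2*(8*p - 9))/(2*p^2 + p - 10)^3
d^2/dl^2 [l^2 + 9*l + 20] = 2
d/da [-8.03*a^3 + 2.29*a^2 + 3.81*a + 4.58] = -24.09*a^2 + 4.58*a + 3.81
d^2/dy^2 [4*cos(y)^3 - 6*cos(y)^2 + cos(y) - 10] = -4*cos(y) + 12*cos(2*y) - 9*cos(3*y)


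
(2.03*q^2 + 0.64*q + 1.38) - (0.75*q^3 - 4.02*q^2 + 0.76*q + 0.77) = -0.75*q^3 + 6.05*q^2 - 0.12*q + 0.61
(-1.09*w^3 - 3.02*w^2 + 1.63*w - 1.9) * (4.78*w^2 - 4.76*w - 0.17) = -5.2102*w^5 - 9.2472*w^4 + 22.3519*w^3 - 16.3274*w^2 + 8.7669*w + 0.323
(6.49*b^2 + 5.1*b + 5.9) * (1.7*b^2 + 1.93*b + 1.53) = 11.033*b^4 + 21.1957*b^3 + 29.8027*b^2 + 19.19*b + 9.027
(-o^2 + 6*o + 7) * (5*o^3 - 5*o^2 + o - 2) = -5*o^5 + 35*o^4 + 4*o^3 - 27*o^2 - 5*o - 14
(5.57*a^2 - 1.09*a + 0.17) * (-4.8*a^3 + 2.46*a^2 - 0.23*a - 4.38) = -26.736*a^5 + 18.9342*a^4 - 4.7785*a^3 - 23.7277*a^2 + 4.7351*a - 0.7446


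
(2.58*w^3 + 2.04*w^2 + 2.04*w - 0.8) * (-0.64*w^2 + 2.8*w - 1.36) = -1.6512*w^5 + 5.9184*w^4 + 0.897599999999999*w^3 + 3.4496*w^2 - 5.0144*w + 1.088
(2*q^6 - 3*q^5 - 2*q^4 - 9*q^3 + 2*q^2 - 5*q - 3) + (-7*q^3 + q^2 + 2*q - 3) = 2*q^6 - 3*q^5 - 2*q^4 - 16*q^3 + 3*q^2 - 3*q - 6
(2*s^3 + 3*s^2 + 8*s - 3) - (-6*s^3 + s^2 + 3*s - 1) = 8*s^3 + 2*s^2 + 5*s - 2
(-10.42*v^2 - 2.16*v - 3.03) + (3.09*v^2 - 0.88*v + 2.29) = -7.33*v^2 - 3.04*v - 0.74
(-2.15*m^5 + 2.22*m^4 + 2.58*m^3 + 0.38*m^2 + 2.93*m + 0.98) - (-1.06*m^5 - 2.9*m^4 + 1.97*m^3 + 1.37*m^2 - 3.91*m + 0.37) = -1.09*m^5 + 5.12*m^4 + 0.61*m^3 - 0.99*m^2 + 6.84*m + 0.61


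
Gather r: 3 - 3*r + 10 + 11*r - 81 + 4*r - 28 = 12*r - 96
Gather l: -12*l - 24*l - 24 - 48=-36*l - 72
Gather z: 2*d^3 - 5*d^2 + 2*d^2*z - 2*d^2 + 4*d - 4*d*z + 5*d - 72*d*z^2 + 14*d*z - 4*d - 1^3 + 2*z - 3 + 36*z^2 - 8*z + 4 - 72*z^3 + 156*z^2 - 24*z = 2*d^3 - 7*d^2 + 5*d - 72*z^3 + z^2*(192 - 72*d) + z*(2*d^2 + 10*d - 30)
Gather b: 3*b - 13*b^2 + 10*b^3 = 10*b^3 - 13*b^2 + 3*b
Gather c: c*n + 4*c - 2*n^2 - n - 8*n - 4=c*(n + 4) - 2*n^2 - 9*n - 4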